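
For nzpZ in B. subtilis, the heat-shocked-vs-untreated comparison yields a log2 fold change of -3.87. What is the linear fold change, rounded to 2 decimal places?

0.07

Fold change = 2^(-3.87) = 0.068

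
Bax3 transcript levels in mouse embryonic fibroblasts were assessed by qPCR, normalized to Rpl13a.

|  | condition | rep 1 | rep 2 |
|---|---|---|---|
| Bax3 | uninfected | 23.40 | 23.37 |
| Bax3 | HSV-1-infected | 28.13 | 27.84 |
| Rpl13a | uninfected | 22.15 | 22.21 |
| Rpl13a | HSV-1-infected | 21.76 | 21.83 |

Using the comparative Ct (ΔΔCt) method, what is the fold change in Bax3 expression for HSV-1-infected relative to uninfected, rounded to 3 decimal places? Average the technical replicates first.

0.032

Mean Ct: Bax3 uninfected 23.385; Bax3 HSV-1-infected 27.985; Rpl13a uninfected 22.180; Rpl13a HSV-1-infected 21.795
ΔCt(uninfected) = 23.385 − 22.180 = 1.205
ΔCt(HSV-1-infected) = 27.985 − 21.795 = 6.190
ΔΔCt = 6.190 − 1.205 = 4.985
Fold change = 2^(−4.985) = 0.0316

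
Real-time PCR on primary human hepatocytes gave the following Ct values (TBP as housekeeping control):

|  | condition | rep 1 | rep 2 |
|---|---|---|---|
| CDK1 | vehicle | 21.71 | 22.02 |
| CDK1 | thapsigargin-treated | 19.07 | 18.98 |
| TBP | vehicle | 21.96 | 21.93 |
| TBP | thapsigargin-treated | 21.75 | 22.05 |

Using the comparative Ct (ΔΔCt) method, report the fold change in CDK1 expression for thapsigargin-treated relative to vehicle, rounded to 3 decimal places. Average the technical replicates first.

Mean Ct: CDK1 vehicle 21.865; CDK1 thapsigargin-treated 19.025; TBP vehicle 21.945; TBP thapsigargin-treated 21.900
ΔCt(vehicle) = 21.865 − 21.945 = -0.080
ΔCt(thapsigargin-treated) = 19.025 − 21.900 = -2.875
ΔΔCt = -2.875 − (-0.080) = -2.795
Fold change = 2^(−(-2.795)) = 2^2.795 = 6.9403

6.940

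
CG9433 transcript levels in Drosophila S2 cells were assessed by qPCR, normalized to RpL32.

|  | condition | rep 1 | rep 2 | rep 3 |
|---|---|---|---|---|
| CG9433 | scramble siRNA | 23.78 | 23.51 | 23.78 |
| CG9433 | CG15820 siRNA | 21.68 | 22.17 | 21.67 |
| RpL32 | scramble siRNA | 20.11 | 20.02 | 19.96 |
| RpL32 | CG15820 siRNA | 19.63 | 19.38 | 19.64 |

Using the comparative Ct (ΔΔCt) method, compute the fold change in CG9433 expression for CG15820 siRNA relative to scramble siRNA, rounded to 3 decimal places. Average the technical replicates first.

2.585

Mean Ct: CG9433 scramble siRNA 23.690; CG9433 CG15820 siRNA 21.840; RpL32 scramble siRNA 20.030; RpL32 CG15820 siRNA 19.550
ΔCt(scramble siRNA) = 23.690 − 20.030 = 3.660
ΔCt(CG15820 siRNA) = 21.840 − 19.550 = 2.290
ΔΔCt = 2.290 − 3.660 = -1.370
Fold change = 2^(−(-1.370)) = 2^1.370 = 2.5847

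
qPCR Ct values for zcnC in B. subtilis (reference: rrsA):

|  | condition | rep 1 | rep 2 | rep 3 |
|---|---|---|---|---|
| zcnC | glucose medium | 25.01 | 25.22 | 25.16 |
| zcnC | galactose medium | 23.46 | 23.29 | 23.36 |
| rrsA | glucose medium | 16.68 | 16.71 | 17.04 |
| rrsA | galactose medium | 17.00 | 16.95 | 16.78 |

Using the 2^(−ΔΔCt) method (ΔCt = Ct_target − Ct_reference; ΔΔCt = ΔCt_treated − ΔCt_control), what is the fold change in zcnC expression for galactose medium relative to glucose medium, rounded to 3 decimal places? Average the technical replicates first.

Mean Ct: zcnC glucose medium 25.130; zcnC galactose medium 23.370; rrsA glucose medium 16.810; rrsA galactose medium 16.910
ΔCt(glucose medium) = 25.130 − 16.810 = 8.320
ΔCt(galactose medium) = 23.370 − 16.910 = 6.460
ΔΔCt = 6.460 − 8.320 = -1.860
Fold change = 2^(−(-1.860)) = 2^1.860 = 3.6301

3.630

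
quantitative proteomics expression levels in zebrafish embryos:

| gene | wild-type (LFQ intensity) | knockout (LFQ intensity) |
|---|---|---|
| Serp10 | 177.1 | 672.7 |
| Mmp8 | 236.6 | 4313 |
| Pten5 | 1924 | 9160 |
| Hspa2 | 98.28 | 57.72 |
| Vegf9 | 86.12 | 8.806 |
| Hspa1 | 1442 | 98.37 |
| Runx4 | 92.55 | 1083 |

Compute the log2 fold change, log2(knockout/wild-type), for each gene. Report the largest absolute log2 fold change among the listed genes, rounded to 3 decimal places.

log2(672.7/177.1) = 1.925  (Serp10)
log2(4313/236.6) = 4.188  (Mmp8)
log2(9160/1924) = 2.251  (Pten5)
log2(57.72/98.28) = -0.768  (Hspa2)
log2(8.806/86.12) = -3.290  (Vegf9)
log2(98.37/1442) = -3.874  (Hspa1)
log2(1083/92.55) = 3.549  (Runx4)
The largest magnitude belongs to Mmp8.

4.188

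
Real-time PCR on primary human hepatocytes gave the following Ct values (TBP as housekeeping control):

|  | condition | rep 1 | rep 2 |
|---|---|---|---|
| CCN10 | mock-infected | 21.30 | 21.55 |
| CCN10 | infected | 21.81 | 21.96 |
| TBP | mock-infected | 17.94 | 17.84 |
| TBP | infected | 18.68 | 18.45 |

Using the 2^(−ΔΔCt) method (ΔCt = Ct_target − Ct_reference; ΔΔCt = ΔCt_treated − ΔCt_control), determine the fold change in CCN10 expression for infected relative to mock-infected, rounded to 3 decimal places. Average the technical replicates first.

1.161

Mean Ct: CCN10 mock-infected 21.425; CCN10 infected 21.885; TBP mock-infected 17.890; TBP infected 18.565
ΔCt(mock-infected) = 21.425 − 17.890 = 3.535
ΔCt(infected) = 21.885 − 18.565 = 3.320
ΔΔCt = 3.320 − 3.535 = -0.215
Fold change = 2^(−(-0.215)) = 2^0.215 = 1.1607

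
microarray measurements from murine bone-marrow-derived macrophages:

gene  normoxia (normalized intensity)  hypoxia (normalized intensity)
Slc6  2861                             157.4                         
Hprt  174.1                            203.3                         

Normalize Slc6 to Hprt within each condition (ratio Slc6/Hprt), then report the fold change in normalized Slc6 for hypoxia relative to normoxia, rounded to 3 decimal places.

0.047

Slc6/Hprt (normoxia) = 2861 / 174.1 = 16.433
Slc6/Hprt (hypoxia) = 157.4 / 203.3 = 0.77423
Fold change = 0.77423 / 16.433 = 0.0471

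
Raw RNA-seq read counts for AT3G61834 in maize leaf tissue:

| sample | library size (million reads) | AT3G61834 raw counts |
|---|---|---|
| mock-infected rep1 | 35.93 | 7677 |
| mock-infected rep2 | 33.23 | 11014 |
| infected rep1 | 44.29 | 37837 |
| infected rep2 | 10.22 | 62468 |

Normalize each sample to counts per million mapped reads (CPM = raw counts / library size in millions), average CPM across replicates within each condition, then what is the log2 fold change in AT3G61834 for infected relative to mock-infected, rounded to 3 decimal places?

CPM(mock-infected rep1) = 7677 / 35.93 = 213.6655
CPM(mock-infected rep2) = 11014 / 33.23 = 331.4475
CPM(infected rep1) = 37837 / 44.29 = 854.3012
CPM(infected rep2) = 62468 / 10.22 = 6112.3288
mean CPM(mock-infected) = 272.5565; mean CPM(infected) = 3483.3150
Fold change = 3483.3150 / 272.5565 = 12.78016
log2(12.78016) = 3.6758

3.676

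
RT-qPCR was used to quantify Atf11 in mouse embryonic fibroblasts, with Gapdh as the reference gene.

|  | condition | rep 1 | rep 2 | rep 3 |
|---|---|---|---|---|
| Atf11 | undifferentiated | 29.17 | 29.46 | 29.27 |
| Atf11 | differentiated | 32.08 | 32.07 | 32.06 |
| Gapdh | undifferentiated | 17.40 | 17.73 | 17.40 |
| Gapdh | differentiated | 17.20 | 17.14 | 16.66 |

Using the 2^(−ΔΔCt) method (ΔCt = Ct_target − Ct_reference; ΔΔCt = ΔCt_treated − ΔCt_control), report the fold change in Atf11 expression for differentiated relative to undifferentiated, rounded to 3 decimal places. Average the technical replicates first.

Mean Ct: Atf11 undifferentiated 29.300; Atf11 differentiated 32.070; Gapdh undifferentiated 17.510; Gapdh differentiated 17.000
ΔCt(undifferentiated) = 29.300 − 17.510 = 11.790
ΔCt(differentiated) = 32.070 − 17.000 = 15.070
ΔΔCt = 15.070 − 11.790 = 3.280
Fold change = 2^(−3.280) = 0.1029

0.103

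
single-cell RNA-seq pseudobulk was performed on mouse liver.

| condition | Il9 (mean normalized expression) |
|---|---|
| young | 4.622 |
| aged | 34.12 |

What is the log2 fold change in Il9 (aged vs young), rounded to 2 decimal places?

Fold change = 34.12 / 4.622 = 7.3821
log2(7.3821) = 2.884

2.88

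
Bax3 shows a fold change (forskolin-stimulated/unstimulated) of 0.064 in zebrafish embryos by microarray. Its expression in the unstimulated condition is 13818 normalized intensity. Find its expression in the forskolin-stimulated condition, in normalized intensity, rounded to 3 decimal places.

forskolin-stimulated expression = 13818 × 0.064 = 884.352

884.352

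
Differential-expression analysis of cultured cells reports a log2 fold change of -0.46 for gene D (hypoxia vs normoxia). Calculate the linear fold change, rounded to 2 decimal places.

0.73

Fold change = 2^(-0.46) = 0.727
That is, gene D drops to 72.7% of the normoxia level.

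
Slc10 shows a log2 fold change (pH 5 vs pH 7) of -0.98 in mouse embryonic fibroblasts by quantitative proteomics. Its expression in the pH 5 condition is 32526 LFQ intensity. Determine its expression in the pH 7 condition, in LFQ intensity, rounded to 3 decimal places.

Fold change = 2^(-0.98) = 0.5070
pH 7 expression = 32526 / 0.5070 = 64156.410

64156.410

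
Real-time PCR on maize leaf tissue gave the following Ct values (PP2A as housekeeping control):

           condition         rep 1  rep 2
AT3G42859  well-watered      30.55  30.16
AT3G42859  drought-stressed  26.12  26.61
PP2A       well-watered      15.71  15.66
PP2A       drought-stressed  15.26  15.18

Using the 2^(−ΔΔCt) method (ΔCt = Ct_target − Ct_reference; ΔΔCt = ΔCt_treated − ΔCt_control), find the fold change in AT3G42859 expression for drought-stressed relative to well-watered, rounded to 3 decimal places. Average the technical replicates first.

11.511

Mean Ct: AT3G42859 well-watered 30.355; AT3G42859 drought-stressed 26.365; PP2A well-watered 15.685; PP2A drought-stressed 15.220
ΔCt(well-watered) = 30.355 − 15.685 = 14.670
ΔCt(drought-stressed) = 26.365 − 15.220 = 11.145
ΔΔCt = 11.145 − 14.670 = -3.525
Fold change = 2^(−(-3.525)) = 2^3.525 = 11.5115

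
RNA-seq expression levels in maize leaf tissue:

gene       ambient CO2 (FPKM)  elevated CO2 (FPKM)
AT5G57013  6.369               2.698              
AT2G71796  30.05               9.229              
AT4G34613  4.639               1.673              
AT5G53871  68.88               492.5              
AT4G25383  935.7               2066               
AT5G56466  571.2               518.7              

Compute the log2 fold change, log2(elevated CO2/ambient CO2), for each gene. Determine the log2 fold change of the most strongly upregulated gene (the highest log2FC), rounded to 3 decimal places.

2.838

log2(2.698/6.369) = -1.239  (AT5G57013)
log2(9.229/30.05) = -1.703  (AT2G71796)
log2(1.673/4.639) = -1.471  (AT4G34613)
log2(492.5/68.88) = 2.838  (AT5G53871)
log2(2066/935.7) = 1.143  (AT4G25383)
log2(518.7/571.2) = -0.139  (AT5G56466)
AT5G53871 is most strongly upregulated.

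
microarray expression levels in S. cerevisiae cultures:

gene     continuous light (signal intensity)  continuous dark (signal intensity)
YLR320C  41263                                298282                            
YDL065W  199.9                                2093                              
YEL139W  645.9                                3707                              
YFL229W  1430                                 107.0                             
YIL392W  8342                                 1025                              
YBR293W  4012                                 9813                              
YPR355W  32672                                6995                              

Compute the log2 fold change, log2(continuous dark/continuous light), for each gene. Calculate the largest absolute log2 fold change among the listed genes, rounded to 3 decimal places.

3.740

log2(298282/41263) = 2.854  (YLR320C)
log2(2093/199.9) = 3.388  (YDL065W)
log2(3707/645.9) = 2.521  (YEL139W)
log2(107.0/1430) = -3.740  (YFL229W)
log2(1025/8342) = -3.025  (YIL392W)
log2(9813/4012) = 1.290  (YBR293W)
log2(6995/32672) = -2.224  (YPR355W)
The largest magnitude belongs to YFL229W.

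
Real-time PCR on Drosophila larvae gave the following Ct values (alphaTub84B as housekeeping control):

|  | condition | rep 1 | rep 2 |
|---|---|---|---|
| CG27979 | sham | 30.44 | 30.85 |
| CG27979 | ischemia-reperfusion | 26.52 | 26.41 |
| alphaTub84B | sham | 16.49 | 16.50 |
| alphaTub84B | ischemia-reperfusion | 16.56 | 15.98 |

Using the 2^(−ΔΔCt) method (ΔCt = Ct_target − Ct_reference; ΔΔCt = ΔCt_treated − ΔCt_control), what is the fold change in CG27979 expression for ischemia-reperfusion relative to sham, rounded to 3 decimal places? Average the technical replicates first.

15.509

Mean Ct: CG27979 sham 30.645; CG27979 ischemia-reperfusion 26.465; alphaTub84B sham 16.495; alphaTub84B ischemia-reperfusion 16.270
ΔCt(sham) = 30.645 − 16.495 = 14.150
ΔCt(ischemia-reperfusion) = 26.465 − 16.270 = 10.195
ΔΔCt = 10.195 − 14.150 = -3.955
Fold change = 2^(−(-3.955)) = 2^3.955 = 15.5086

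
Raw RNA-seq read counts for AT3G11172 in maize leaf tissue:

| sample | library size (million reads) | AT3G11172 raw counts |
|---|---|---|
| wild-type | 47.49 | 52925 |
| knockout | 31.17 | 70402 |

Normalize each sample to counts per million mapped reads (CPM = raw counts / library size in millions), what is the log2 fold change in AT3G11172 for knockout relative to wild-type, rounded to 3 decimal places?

1.019

CPM(wild-type) = 52925 / 47.49 = 1114.4451
CPM(knockout) = 70402 / 31.17 = 2258.6461
Fold change = 2258.6461 / 1114.4451 = 2.02670
log2(2.02670) = 1.0191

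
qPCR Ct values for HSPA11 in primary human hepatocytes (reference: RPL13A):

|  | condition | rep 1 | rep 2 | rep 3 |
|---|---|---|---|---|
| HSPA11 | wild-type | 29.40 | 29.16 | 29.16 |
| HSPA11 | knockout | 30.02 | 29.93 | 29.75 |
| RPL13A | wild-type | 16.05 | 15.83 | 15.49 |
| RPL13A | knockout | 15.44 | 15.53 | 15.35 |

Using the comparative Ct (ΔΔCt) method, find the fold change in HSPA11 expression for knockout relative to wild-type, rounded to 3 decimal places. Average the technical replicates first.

Mean Ct: HSPA11 wild-type 29.240; HSPA11 knockout 29.900; RPL13A wild-type 15.790; RPL13A knockout 15.440
ΔCt(wild-type) = 29.240 − 15.790 = 13.450
ΔCt(knockout) = 29.900 − 15.440 = 14.460
ΔΔCt = 14.460 − 13.450 = 1.010
Fold change = 2^(−1.010) = 0.4965

0.497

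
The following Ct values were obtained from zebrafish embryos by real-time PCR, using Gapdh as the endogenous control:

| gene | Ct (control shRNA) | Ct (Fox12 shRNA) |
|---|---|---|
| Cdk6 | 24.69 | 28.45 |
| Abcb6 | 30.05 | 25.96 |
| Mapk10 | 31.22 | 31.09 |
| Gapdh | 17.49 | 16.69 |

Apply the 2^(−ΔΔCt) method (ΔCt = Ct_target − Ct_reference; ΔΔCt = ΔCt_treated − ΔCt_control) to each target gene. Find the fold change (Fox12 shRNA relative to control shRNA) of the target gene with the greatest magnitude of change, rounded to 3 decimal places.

Cdk6: ΔΔCt = (28.45−16.69) − (24.69−17.49) = 11.76 − 7.20 = 4.56; fold change = 2^-4.56 = 0.042
Abcb6: ΔΔCt = (25.96−16.69) − (30.05−17.49) = 9.27 − 12.56 = -3.29; fold change = 2^3.29 = 9.781
Mapk10: ΔΔCt = (31.09−16.69) − (31.22−17.49) = 14.40 − 13.73 = 0.67; fold change = 2^-0.67 = 0.629
Cdk6 has the largest |ΔΔCt| = 4.56.

0.042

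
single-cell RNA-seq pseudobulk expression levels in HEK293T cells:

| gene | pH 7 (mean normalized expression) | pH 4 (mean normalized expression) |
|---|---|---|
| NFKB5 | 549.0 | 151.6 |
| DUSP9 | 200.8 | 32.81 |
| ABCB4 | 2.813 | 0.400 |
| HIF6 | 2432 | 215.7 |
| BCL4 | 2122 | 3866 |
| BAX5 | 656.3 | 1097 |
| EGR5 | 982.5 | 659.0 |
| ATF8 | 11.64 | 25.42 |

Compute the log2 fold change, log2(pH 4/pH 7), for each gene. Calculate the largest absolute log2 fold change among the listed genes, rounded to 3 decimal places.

3.495

log2(151.6/549.0) = -1.857  (NFKB5)
log2(32.81/200.8) = -2.614  (DUSP9)
log2(0.400/2.813) = -2.814  (ABCB4)
log2(215.7/2432) = -3.495  (HIF6)
log2(3866/2122) = 0.865  (BCL4)
log2(1097/656.3) = 0.741  (BAX5)
log2(659.0/982.5) = -0.576  (EGR5)
log2(25.42/11.64) = 1.127  (ATF8)
The largest magnitude belongs to HIF6.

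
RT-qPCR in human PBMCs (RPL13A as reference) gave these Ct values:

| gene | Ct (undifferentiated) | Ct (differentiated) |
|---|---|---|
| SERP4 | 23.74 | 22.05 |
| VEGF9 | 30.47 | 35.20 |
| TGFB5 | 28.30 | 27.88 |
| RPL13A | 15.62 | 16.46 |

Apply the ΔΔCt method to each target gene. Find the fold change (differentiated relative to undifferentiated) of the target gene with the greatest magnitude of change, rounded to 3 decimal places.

SERP4: ΔΔCt = (22.05−16.46) − (23.74−15.62) = 5.59 − 8.12 = -2.53; fold change = 2^2.53 = 5.776
VEGF9: ΔΔCt = (35.20−16.46) − (30.47−15.62) = 18.74 − 14.85 = 3.89; fold change = 2^-3.89 = 0.067
TGFB5: ΔΔCt = (27.88−16.46) − (28.30−15.62) = 11.42 − 12.68 = -1.26; fold change = 2^1.26 = 2.395
VEGF9 has the largest |ΔΔCt| = 3.89.

0.067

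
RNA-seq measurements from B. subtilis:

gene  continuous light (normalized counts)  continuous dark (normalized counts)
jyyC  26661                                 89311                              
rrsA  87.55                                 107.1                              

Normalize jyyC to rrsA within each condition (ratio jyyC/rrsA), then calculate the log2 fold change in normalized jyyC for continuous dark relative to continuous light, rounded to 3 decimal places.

jyyC/rrsA (continuous light) = 26661 / 87.55 = 304.52
jyyC/rrsA (continuous dark) = 89311 / 107.1 = 833.9
Fold change = 833.9 / 304.52 = 2.7384
log2(2.7384) = 1.4533

1.453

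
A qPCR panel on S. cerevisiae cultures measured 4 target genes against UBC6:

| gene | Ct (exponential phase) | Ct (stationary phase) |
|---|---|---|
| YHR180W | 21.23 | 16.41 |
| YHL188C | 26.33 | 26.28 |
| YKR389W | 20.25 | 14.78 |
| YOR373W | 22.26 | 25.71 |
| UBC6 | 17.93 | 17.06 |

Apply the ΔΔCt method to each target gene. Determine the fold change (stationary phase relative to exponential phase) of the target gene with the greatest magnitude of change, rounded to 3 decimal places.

24.251

YHR180W: ΔΔCt = (16.41−17.06) − (21.23−17.93) = -0.65 − 3.30 = -3.95; fold change = 2^3.95 = 15.455
YHL188C: ΔΔCt = (26.28−17.06) − (26.33−17.93) = 9.22 − 8.40 = 0.82; fold change = 2^-0.82 = 0.566
YKR389W: ΔΔCt = (14.78−17.06) − (20.25−17.93) = -2.28 − 2.32 = -4.60; fold change = 2^4.60 = 24.251
YOR373W: ΔΔCt = (25.71−17.06) − (22.26−17.93) = 8.65 − 4.33 = 4.32; fold change = 2^-4.32 = 0.050
YKR389W has the largest |ΔΔCt| = 4.60.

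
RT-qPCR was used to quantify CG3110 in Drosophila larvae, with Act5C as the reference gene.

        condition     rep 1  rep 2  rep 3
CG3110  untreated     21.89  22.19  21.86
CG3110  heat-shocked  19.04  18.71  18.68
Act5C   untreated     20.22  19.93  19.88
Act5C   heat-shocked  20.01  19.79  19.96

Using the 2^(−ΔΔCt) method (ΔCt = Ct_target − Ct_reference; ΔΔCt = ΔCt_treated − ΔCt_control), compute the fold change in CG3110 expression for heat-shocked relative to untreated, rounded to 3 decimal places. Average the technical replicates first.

Mean Ct: CG3110 untreated 21.980; CG3110 heat-shocked 18.810; Act5C untreated 20.010; Act5C heat-shocked 19.920
ΔCt(untreated) = 21.980 − 20.010 = 1.970
ΔCt(heat-shocked) = 18.810 − 19.920 = -1.110
ΔΔCt = -1.110 − 1.970 = -3.080
Fold change = 2^(−(-3.080)) = 2^3.080 = 8.4561

8.456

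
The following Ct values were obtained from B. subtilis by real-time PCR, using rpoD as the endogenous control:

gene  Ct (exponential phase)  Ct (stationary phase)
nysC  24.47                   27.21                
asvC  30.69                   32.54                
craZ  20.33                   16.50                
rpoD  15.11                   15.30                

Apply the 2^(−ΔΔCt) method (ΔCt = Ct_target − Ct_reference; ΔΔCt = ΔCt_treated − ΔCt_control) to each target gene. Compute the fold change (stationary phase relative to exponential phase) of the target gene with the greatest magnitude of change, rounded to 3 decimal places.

16.223

nysC: ΔΔCt = (27.21−15.30) − (24.47−15.11) = 11.91 − 9.36 = 2.55; fold change = 2^-2.55 = 0.171
asvC: ΔΔCt = (32.54−15.30) − (30.69−15.11) = 17.24 − 15.58 = 1.66; fold change = 2^-1.66 = 0.316
craZ: ΔΔCt = (16.50−15.30) − (20.33−15.11) = 1.20 − 5.22 = -4.02; fold change = 2^4.02 = 16.223
craZ has the largest |ΔΔCt| = 4.02.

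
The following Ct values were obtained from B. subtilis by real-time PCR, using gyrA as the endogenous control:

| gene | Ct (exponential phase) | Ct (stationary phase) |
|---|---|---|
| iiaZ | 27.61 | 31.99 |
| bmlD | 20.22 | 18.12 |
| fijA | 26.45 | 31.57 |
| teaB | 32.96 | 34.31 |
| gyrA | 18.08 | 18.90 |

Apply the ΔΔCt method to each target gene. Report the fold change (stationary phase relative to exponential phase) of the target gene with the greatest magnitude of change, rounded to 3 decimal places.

0.051

iiaZ: ΔΔCt = (31.99−18.90) − (27.61−18.08) = 13.09 − 9.53 = 3.56; fold change = 2^-3.56 = 0.085
bmlD: ΔΔCt = (18.12−18.90) − (20.22−18.08) = -0.78 − 2.14 = -2.92; fold change = 2^2.92 = 7.568
fijA: ΔΔCt = (31.57−18.90) − (26.45−18.08) = 12.67 − 8.37 = 4.30; fold change = 2^-4.30 = 0.051
teaB: ΔΔCt = (34.31−18.90) − (32.96−18.08) = 15.41 − 14.88 = 0.53; fold change = 2^-0.53 = 0.693
fijA has the largest |ΔΔCt| = 4.30.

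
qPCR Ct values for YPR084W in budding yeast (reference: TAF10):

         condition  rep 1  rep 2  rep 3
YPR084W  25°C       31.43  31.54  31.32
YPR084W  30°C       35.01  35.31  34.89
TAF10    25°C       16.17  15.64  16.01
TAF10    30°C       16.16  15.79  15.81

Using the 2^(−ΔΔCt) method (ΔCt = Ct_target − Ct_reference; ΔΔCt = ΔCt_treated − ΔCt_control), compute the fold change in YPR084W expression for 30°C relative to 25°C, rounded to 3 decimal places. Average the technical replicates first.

0.079

Mean Ct: YPR084W 25°C 31.430; YPR084W 30°C 35.070; TAF10 25°C 15.940; TAF10 30°C 15.920
ΔCt(25°C) = 31.430 − 15.940 = 15.490
ΔCt(30°C) = 35.070 − 15.920 = 19.150
ΔΔCt = 19.150 − 15.490 = 3.660
Fold change = 2^(−3.660) = 0.0791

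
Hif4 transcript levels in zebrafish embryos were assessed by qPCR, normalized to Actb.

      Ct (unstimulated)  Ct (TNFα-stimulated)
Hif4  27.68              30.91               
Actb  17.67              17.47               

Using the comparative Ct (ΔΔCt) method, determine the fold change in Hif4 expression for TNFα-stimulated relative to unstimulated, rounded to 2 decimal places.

0.09

ΔCt(unstimulated) = 27.680 − 17.670 = 10.010
ΔCt(TNFα-stimulated) = 30.910 − 17.470 = 13.440
ΔΔCt = 13.440 − 10.010 = 3.430
Fold change = 2^(−3.430) = 0.093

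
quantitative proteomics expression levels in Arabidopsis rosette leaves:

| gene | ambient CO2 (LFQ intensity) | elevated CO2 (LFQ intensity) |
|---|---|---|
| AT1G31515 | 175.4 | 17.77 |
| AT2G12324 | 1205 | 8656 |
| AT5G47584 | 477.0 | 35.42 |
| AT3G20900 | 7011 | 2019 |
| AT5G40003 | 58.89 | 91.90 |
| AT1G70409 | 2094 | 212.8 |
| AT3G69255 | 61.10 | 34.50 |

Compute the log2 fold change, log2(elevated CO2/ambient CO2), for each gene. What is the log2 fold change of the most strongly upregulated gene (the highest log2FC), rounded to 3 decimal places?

2.845

log2(17.77/175.4) = -3.303  (AT1G31515)
log2(8656/1205) = 2.845  (AT2G12324)
log2(35.42/477.0) = -3.751  (AT5G47584)
log2(2019/7011) = -1.796  (AT3G20900)
log2(91.90/58.89) = 0.642  (AT5G40003)
log2(212.8/2094) = -3.299  (AT1G70409)
log2(34.50/61.10) = -0.825  (AT3G69255)
AT2G12324 is most strongly upregulated.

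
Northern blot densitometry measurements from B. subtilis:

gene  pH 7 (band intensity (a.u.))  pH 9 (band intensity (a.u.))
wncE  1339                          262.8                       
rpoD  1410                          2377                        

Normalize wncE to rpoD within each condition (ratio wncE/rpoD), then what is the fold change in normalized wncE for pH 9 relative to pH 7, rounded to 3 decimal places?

wncE/rpoD (pH 7) = 1339 / 1410 = 0.94965
wncE/rpoD (pH 9) = 262.8 / 2377 = 0.11056
Fold change = 0.11056 / 0.94965 = 0.1164

0.116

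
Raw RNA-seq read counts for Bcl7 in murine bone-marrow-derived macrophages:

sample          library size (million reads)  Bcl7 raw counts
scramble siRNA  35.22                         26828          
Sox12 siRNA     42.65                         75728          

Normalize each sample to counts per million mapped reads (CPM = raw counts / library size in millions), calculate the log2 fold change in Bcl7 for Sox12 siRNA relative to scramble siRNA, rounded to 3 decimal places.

1.221

CPM(scramble siRNA) = 26828 / 35.22 = 761.7263
CPM(Sox12 siRNA) = 75728 / 42.65 = 1775.5686
Fold change = 1775.5686 / 761.7263 = 2.33098
log2(2.33098) = 1.2209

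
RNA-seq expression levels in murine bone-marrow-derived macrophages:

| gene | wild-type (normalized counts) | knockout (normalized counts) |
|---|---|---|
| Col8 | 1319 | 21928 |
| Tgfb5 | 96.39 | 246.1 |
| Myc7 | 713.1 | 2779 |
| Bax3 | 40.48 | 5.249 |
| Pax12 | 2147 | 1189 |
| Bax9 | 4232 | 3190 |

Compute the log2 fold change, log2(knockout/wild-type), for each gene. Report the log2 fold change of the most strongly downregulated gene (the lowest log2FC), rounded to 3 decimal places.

log2(21928/1319) = 4.055  (Col8)
log2(246.1/96.39) = 1.352  (Tgfb5)
log2(2779/713.1) = 1.962  (Myc7)
log2(5.249/40.48) = -2.947  (Bax3)
log2(1189/2147) = -0.853  (Pax12)
log2(3190/4232) = -0.408  (Bax9)
Bax3 is most strongly downregulated.

-2.947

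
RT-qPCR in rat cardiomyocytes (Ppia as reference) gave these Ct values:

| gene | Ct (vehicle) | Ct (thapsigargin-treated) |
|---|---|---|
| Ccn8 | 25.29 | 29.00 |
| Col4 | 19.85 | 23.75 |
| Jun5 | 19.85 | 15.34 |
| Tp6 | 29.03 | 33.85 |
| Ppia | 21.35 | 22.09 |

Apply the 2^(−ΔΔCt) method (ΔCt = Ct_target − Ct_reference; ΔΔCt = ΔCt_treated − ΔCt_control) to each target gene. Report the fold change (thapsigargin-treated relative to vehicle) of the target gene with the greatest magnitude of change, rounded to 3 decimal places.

Ccn8: ΔΔCt = (29.00−22.09) − (25.29−21.35) = 6.91 − 3.94 = 2.97; fold change = 2^-2.97 = 0.128
Col4: ΔΔCt = (23.75−22.09) − (19.85−21.35) = 1.66 − (-1.50) = 3.16; fold change = 2^-3.16 = 0.112
Jun5: ΔΔCt = (15.34−22.09) − (19.85−21.35) = -6.75 − (-1.50) = -5.25; fold change = 2^5.25 = 38.055
Tp6: ΔΔCt = (33.85−22.09) − (29.03−21.35) = 11.76 − 7.68 = 4.08; fold change = 2^-4.08 = 0.059
Jun5 has the largest |ΔΔCt| = 5.25.

38.055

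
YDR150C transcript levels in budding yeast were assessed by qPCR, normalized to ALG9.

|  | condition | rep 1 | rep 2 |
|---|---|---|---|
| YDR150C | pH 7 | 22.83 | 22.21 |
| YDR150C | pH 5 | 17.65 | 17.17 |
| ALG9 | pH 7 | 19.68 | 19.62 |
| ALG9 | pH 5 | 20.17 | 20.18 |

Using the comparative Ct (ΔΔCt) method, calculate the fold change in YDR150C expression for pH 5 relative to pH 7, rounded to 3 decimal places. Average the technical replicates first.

49.694

Mean Ct: YDR150C pH 7 22.520; YDR150C pH 5 17.410; ALG9 pH 7 19.650; ALG9 pH 5 20.175
ΔCt(pH 7) = 22.520 − 19.650 = 2.870
ΔCt(pH 5) = 17.410 − 20.175 = -2.765
ΔΔCt = -2.765 − 2.870 = -5.635
Fold change = 2^(−(-5.635)) = 2^5.635 = 49.6940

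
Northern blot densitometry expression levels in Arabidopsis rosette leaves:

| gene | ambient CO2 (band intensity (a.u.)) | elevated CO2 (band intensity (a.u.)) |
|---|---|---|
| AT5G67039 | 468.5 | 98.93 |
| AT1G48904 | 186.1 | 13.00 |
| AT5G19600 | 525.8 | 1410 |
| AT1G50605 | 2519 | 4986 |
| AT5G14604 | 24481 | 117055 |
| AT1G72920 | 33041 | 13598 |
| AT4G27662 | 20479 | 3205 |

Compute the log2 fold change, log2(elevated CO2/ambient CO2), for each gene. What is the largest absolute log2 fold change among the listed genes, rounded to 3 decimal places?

log2(98.93/468.5) = -2.244  (AT5G67039)
log2(13.00/186.1) = -3.839  (AT1G48904)
log2(1410/525.8) = 1.423  (AT5G19600)
log2(4986/2519) = 0.985  (AT1G50605)
log2(117055/24481) = 2.257  (AT5G14604)
log2(13598/33041) = -1.281  (AT1G72920)
log2(3205/20479) = -2.676  (AT4G27662)
The largest magnitude belongs to AT1G48904.

3.839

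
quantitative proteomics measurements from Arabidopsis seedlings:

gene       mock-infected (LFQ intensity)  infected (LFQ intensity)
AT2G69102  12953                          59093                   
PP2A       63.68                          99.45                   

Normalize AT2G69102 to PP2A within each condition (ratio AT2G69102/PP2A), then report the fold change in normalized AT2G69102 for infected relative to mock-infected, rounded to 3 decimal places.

AT2G69102/PP2A (mock-infected) = 12953 / 63.68 = 203.41
AT2G69102/PP2A (infected) = 59093 / 99.45 = 594.2
Fold change = 594.2 / 203.41 = 2.9212

2.921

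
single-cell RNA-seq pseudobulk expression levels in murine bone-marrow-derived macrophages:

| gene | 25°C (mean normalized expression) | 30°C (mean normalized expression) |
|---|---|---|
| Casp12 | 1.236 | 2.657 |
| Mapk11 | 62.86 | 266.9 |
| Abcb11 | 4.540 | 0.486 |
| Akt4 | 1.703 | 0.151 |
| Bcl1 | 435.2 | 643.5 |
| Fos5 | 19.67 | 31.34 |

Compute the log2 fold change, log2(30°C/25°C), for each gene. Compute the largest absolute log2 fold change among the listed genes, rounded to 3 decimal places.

log2(2.657/1.236) = 1.104  (Casp12)
log2(266.9/62.86) = 2.086  (Mapk11)
log2(0.486/4.540) = -3.224  (Abcb11)
log2(0.151/1.703) = -3.495  (Akt4)
log2(643.5/435.2) = 0.564  (Bcl1)
log2(31.34/19.67) = 0.672  (Fos5)
The largest magnitude belongs to Akt4.

3.495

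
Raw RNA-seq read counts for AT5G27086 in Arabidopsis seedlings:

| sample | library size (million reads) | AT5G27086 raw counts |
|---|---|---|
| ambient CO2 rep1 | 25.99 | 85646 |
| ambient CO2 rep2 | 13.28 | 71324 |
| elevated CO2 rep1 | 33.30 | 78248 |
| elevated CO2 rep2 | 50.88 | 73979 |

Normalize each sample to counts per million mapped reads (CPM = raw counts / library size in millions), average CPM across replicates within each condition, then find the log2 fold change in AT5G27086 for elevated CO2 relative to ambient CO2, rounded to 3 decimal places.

CPM(ambient CO2 rep1) = 85646 / 25.99 = 3295.3444
CPM(ambient CO2 rep2) = 71324 / 13.28 = 5370.7831
CPM(elevated CO2 rep1) = 78248 / 33.30 = 2349.7898
CPM(elevated CO2 rep2) = 73979 / 50.88 = 1453.9898
mean CPM(ambient CO2) = 4333.0637; mean CPM(elevated CO2) = 1901.8898
Fold change = 1901.8898 / 4333.0637 = 0.43892
log2(0.43892) = -1.1880

-1.188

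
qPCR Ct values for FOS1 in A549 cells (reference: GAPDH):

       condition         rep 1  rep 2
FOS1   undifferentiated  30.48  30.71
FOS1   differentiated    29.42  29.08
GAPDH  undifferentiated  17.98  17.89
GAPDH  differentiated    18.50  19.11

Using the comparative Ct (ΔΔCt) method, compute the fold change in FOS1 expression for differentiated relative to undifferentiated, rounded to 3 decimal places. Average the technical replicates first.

4.643

Mean Ct: FOS1 undifferentiated 30.595; FOS1 differentiated 29.250; GAPDH undifferentiated 17.935; GAPDH differentiated 18.805
ΔCt(undifferentiated) = 30.595 − 17.935 = 12.660
ΔCt(differentiated) = 29.250 − 18.805 = 10.445
ΔΔCt = 10.445 − 12.660 = -2.215
Fold change = 2^(−(-2.215)) = 2^2.215 = 4.6428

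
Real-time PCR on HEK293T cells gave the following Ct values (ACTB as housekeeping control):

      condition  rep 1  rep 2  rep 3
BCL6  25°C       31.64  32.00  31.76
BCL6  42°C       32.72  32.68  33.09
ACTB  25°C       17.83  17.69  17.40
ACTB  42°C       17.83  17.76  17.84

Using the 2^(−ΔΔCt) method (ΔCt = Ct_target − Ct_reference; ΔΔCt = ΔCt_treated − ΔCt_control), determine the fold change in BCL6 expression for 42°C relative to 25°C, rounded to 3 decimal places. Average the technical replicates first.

0.551

Mean Ct: BCL6 25°C 31.800; BCL6 42°C 32.830; ACTB 25°C 17.640; ACTB 42°C 17.810
ΔCt(25°C) = 31.800 − 17.640 = 14.160
ΔCt(42°C) = 32.830 − 17.810 = 15.020
ΔΔCt = 15.020 − 14.160 = 0.860
Fold change = 2^(−0.860) = 0.5510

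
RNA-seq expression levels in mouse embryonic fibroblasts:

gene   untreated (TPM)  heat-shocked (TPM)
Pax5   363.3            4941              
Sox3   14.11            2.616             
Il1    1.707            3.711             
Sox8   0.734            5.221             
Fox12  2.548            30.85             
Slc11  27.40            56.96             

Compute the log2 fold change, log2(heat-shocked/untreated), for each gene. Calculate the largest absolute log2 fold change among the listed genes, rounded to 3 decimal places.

3.766

log2(4941/363.3) = 3.766  (Pax5)
log2(2.616/14.11) = -2.431  (Sox3)
log2(3.711/1.707) = 1.120  (Il1)
log2(5.221/0.734) = 2.830  (Sox8)
log2(30.85/2.548) = 3.598  (Fox12)
log2(56.96/27.40) = 1.056  (Slc11)
The largest magnitude belongs to Pax5.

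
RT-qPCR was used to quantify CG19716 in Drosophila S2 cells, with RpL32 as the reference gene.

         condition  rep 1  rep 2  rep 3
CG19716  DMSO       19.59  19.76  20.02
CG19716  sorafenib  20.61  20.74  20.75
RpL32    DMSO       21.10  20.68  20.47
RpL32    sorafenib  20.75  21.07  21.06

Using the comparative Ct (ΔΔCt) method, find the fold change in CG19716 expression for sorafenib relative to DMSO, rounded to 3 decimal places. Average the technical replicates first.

0.616

Mean Ct: CG19716 DMSO 19.790; CG19716 sorafenib 20.700; RpL32 DMSO 20.750; RpL32 sorafenib 20.960
ΔCt(DMSO) = 19.790 − 20.750 = -0.960
ΔCt(sorafenib) = 20.700 − 20.960 = -0.260
ΔΔCt = -0.260 − (-0.960) = 0.700
Fold change = 2^(−0.700) = 0.6156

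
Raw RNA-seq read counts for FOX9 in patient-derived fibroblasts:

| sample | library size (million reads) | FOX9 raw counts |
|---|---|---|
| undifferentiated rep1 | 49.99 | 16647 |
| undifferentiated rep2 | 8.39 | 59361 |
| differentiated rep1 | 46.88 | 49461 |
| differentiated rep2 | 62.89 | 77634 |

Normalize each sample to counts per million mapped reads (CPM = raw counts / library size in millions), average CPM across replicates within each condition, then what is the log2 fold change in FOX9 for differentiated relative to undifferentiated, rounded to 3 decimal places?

CPM(undifferentiated rep1) = 16647 / 49.99 = 333.0066
CPM(undifferentiated rep2) = 59361 / 8.39 = 7075.2086
CPM(differentiated rep1) = 49461 / 46.88 = 1055.0555
CPM(differentiated rep2) = 77634 / 62.89 = 1234.4411
mean CPM(undifferentiated) = 3704.1076; mean CPM(differentiated) = 1144.7483
Fold change = 1144.7483 / 3704.1076 = 0.30905
log2(0.30905) = -1.6941

-1.694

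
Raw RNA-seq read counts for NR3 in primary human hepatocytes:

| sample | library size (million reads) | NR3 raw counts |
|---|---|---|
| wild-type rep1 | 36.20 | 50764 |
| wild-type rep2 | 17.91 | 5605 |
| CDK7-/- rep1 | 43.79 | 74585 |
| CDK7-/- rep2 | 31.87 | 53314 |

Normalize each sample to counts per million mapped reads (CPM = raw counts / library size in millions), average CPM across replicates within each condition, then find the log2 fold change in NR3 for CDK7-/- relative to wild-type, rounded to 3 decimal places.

CPM(wild-type rep1) = 50764 / 36.20 = 1402.3204
CPM(wild-type rep2) = 5605 / 17.91 = 312.9537
CPM(CDK7-/- rep1) = 74585 / 43.79 = 1703.2427
CPM(CDK7-/- rep2) = 53314 / 31.87 = 1672.8585
mean CPM(wild-type) = 857.6370; mean CPM(CDK7-/-) = 1688.0506
Fold change = 1688.0506 / 857.6370 = 1.96826
log2(1.96826) = 0.9769

0.977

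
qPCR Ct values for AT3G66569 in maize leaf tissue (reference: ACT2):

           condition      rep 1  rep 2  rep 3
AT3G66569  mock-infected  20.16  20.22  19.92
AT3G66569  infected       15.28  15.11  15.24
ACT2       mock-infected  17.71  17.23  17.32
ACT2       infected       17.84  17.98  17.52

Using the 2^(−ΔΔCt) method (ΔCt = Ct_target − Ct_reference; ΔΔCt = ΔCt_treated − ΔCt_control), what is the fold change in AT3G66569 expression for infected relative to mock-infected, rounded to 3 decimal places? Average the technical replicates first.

Mean Ct: AT3G66569 mock-infected 20.100; AT3G66569 infected 15.210; ACT2 mock-infected 17.420; ACT2 infected 17.780
ΔCt(mock-infected) = 20.100 − 17.420 = 2.680
ΔCt(infected) = 15.210 − 17.780 = -2.570
ΔΔCt = -2.570 − 2.680 = -5.250
Fold change = 2^(−(-5.250)) = 2^5.250 = 38.0546

38.055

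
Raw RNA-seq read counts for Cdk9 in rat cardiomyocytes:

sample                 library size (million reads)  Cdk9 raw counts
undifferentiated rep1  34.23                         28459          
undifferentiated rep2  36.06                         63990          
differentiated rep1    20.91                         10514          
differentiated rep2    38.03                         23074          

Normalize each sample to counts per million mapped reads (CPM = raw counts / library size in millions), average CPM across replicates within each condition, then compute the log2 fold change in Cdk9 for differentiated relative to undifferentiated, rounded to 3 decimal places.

-1.232

CPM(undifferentiated rep1) = 28459 / 34.23 = 831.4052
CPM(undifferentiated rep2) = 63990 / 36.06 = 1774.5424
CPM(differentiated rep1) = 10514 / 20.91 = 502.8216
CPM(differentiated rep2) = 23074 / 38.03 = 606.7315
mean CPM(undifferentiated) = 1302.9738; mean CPM(differentiated) = 554.7766
Fold change = 554.7766 / 1302.9738 = 0.42578
log2(0.42578) = -1.2318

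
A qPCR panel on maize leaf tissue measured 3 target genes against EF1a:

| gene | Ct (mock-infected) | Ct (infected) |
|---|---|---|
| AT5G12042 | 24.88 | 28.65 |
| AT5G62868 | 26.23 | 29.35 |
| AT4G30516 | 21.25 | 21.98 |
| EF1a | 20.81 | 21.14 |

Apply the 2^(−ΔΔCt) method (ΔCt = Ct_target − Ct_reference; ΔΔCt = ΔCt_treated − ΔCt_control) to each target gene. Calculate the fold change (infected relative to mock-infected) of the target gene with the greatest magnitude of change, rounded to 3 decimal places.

AT5G12042: ΔΔCt = (28.65−21.14) − (24.88−20.81) = 7.51 − 4.07 = 3.44; fold change = 2^-3.44 = 0.092
AT5G62868: ΔΔCt = (29.35−21.14) − (26.23−20.81) = 8.21 − 5.42 = 2.79; fold change = 2^-2.79 = 0.145
AT4G30516: ΔΔCt = (21.98−21.14) − (21.25−20.81) = 0.84 − 0.44 = 0.40; fold change = 2^-0.40 = 0.758
AT5G12042 has the largest |ΔΔCt| = 3.44.

0.092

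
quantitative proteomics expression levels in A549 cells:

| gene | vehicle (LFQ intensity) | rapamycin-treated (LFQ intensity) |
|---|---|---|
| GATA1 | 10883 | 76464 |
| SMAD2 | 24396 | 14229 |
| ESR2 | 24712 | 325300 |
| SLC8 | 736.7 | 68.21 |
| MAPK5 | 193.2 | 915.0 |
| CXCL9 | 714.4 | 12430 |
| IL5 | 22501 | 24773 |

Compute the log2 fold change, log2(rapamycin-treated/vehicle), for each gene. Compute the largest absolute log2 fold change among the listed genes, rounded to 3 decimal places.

4.121

log2(76464/10883) = 2.813  (GATA1)
log2(14229/24396) = -0.778  (SMAD2)
log2(325300/24712) = 3.718  (ESR2)
log2(68.21/736.7) = -3.433  (SLC8)
log2(915.0/193.2) = 2.244  (MAPK5)
log2(12430/714.4) = 4.121  (CXCL9)
log2(24773/22501) = 0.139  (IL5)
The largest magnitude belongs to CXCL9.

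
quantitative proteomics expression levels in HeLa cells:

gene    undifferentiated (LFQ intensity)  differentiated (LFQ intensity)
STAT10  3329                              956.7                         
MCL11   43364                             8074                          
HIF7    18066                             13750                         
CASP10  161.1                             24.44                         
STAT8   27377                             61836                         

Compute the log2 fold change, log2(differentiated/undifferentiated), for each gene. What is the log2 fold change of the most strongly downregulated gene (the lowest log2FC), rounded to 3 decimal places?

-2.721

log2(956.7/3329) = -1.799  (STAT10)
log2(8074/43364) = -2.425  (MCL11)
log2(13750/18066) = -0.394  (HIF7)
log2(24.44/161.1) = -2.721  (CASP10)
log2(61836/27377) = 1.175  (STAT8)
CASP10 is most strongly downregulated.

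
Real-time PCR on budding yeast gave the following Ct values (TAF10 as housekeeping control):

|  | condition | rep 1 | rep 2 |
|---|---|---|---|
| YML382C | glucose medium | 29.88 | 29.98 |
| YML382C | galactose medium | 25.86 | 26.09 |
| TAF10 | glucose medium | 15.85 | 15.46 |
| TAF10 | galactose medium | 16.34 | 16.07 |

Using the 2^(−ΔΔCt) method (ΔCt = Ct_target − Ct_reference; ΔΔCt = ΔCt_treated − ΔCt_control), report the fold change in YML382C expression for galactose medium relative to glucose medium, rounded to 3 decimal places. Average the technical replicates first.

22.706

Mean Ct: YML382C glucose medium 29.930; YML382C galactose medium 25.975; TAF10 glucose medium 15.655; TAF10 galactose medium 16.205
ΔCt(glucose medium) = 29.930 − 15.655 = 14.275
ΔCt(galactose medium) = 25.975 − 16.205 = 9.770
ΔΔCt = 9.770 − 14.275 = -4.505
Fold change = 2^(−(-4.505)) = 2^4.505 = 22.7060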